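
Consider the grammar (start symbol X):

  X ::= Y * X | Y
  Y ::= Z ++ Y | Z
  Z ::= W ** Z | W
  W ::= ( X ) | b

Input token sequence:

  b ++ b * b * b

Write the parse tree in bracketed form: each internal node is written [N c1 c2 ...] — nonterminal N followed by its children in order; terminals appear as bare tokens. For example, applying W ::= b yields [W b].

X
Y * X
Z ++ Y * X
W ++ Y * X
b ++ Y * X
b ++ Z * X
b ++ W * X
b ++ b * X
b ++ b * Y * X
b ++ b * Z * X
b ++ b * W * X
b ++ b * b * X
b ++ b * b * Y
b ++ b * b * Z
b ++ b * b * W
b ++ b * b * b

[X [Y [Z [W b]] ++ [Y [Z [W b]]]] * [X [Y [Z [W b]]] * [X [Y [Z [W b]]]]]]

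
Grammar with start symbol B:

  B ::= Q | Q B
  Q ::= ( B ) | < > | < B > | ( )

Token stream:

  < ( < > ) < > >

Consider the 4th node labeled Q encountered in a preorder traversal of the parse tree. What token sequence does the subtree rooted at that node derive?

[B [Q < [B [Q ( [B [Q < >]] )] [B [Q < >]]] >]]

< >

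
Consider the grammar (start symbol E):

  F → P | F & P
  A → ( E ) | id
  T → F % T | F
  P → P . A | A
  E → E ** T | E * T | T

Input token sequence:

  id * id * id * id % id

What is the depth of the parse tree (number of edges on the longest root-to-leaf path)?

[E [E [E [E [T [F [P [A id]]]]] * [T [F [P [A id]]]]] * [T [F [P [A id]]]]] * [T [F [P [A id]]] % [T [F [P [A id]]]]]]

8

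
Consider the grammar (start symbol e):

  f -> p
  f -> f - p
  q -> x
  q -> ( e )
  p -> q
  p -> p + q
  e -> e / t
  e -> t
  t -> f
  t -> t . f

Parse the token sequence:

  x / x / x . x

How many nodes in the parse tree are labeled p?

[e [e [e [t [f [p [q x]]]]] / [t [f [p [q x]]]]] / [t [t [f [p [q x]]]] . [f [p [q x]]]]]

4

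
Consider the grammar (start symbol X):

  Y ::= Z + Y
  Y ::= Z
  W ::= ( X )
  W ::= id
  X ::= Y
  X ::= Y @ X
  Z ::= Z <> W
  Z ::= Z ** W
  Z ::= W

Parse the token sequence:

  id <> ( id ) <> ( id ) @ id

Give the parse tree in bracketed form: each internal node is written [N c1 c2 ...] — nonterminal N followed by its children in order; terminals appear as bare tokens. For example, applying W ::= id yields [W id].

X
Y @ X
Z @ X
Z <> W @ X
Z <> W <> W @ X
W <> W <> W @ X
id <> W <> W @ X
id <> ( X ) <> W @ X
id <> ( Y ) <> W @ X
id <> ( Z ) <> W @ X
id <> ( W ) <> W @ X
id <> ( id ) <> W @ X
id <> ( id ) <> ( X ) @ X
id <> ( id ) <> ( Y ) @ X
id <> ( id ) <> ( Z ) @ X
id <> ( id ) <> ( W ) @ X
id <> ( id ) <> ( id ) @ X
id <> ( id ) <> ( id ) @ Y
id <> ( id ) <> ( id ) @ Z
id <> ( id ) <> ( id ) @ W
id <> ( id ) <> ( id ) @ id

[X [Y [Z [Z [Z [W id]] <> [W ( [X [Y [Z [W id]]]] )]] <> [W ( [X [Y [Z [W id]]]] )]]] @ [X [Y [Z [W id]]]]]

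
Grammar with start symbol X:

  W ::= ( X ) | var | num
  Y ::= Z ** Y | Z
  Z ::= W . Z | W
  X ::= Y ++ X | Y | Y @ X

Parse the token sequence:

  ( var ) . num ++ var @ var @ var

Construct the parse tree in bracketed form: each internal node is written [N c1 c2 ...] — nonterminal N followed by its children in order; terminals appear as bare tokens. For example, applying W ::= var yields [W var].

[X [Y [Z [W ( [X [Y [Z [W var]]]] )] . [Z [W num]]]] ++ [X [Y [Z [W var]]] @ [X [Y [Z [W var]]] @ [X [Y [Z [W var]]]]]]]

X
Y ++ X
Z ++ X
W . Z ++ X
( X ) . Z ++ X
( Y ) . Z ++ X
( Z ) . Z ++ X
( W ) . Z ++ X
( var ) . Z ++ X
( var ) . W ++ X
( var ) . num ++ X
( var ) . num ++ Y @ X
( var ) . num ++ Z @ X
( var ) . num ++ W @ X
( var ) . num ++ var @ X
( var ) . num ++ var @ Y @ X
( var ) . num ++ var @ Z @ X
( var ) . num ++ var @ W @ X
( var ) . num ++ var @ var @ X
( var ) . num ++ var @ var @ Y
( var ) . num ++ var @ var @ Z
( var ) . num ++ var @ var @ W
( var ) . num ++ var @ var @ var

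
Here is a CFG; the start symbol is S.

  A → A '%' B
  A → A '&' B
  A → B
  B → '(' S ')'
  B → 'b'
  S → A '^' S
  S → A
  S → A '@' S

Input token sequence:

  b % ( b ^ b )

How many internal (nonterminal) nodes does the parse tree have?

[S [A [A [B b]] % [B ( [S [A [B b]] ^ [S [A [B b]]]] )]]]

11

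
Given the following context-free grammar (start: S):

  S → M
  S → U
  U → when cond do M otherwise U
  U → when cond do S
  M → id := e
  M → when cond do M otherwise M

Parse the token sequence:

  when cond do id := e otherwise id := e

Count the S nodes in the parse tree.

1

[S [M when cond do [M id := e] otherwise [M id := e]]]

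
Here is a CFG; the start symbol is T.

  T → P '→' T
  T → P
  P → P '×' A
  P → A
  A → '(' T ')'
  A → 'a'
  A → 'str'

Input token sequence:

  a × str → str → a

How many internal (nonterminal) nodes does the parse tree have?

11

[T [P [P [A a]] × [A str]] → [T [P [A str]] → [T [P [A a]]]]]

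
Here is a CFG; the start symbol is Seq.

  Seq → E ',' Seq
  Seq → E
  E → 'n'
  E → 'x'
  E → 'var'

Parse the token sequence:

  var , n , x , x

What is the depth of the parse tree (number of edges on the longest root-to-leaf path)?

5

[Seq [E var] , [Seq [E n] , [Seq [E x] , [Seq [E x]]]]]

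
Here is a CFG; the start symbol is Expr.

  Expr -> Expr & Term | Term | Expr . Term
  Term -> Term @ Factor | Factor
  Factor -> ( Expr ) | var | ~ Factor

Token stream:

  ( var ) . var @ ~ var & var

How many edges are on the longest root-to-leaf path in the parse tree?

8

[Expr [Expr [Expr [Term [Factor ( [Expr [Term [Factor var]]] )]]] . [Term [Term [Factor var]] @ [Factor ~ [Factor var]]]] & [Term [Factor var]]]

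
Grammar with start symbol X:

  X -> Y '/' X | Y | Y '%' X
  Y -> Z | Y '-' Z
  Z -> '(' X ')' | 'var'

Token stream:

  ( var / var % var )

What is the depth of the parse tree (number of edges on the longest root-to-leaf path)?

8

[X [Y [Z ( [X [Y [Z var]] / [X [Y [Z var]] % [X [Y [Z var]]]]] )]]]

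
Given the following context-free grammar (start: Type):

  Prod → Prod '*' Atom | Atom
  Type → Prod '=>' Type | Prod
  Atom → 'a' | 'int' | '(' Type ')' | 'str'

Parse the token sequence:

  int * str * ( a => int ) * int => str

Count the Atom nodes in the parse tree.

[Type [Prod [Prod [Prod [Prod [Atom int]] * [Atom str]] * [Atom ( [Type [Prod [Atom a]] => [Type [Prod [Atom int]]]] )]] * [Atom int]] => [Type [Prod [Atom str]]]]

7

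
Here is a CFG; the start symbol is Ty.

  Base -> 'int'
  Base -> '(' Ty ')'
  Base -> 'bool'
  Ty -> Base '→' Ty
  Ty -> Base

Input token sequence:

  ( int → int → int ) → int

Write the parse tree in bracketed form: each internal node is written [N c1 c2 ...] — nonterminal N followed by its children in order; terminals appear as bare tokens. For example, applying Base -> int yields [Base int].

Ty
Base → Ty
( Ty ) → Ty
( Base → Ty ) → Ty
( int → Ty ) → Ty
( int → Base → Ty ) → Ty
( int → int → Ty ) → Ty
( int → int → Base ) → Ty
( int → int → int ) → Ty
( int → int → int ) → Base
( int → int → int ) → int

[Ty [Base ( [Ty [Base int] → [Ty [Base int] → [Ty [Base int]]]] )] → [Ty [Base int]]]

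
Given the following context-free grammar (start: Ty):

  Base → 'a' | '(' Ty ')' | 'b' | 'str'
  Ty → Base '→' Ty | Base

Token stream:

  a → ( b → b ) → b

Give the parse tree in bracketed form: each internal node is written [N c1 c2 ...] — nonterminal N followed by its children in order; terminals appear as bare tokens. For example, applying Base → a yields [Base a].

[Ty [Base a] → [Ty [Base ( [Ty [Base b] → [Ty [Base b]]] )] → [Ty [Base b]]]]

Ty
Base → Ty
a → Ty
a → Base → Ty
a → ( Ty ) → Ty
a → ( Base → Ty ) → Ty
a → ( b → Ty ) → Ty
a → ( b → Base ) → Ty
a → ( b → b ) → Ty
a → ( b → b ) → Base
a → ( b → b ) → b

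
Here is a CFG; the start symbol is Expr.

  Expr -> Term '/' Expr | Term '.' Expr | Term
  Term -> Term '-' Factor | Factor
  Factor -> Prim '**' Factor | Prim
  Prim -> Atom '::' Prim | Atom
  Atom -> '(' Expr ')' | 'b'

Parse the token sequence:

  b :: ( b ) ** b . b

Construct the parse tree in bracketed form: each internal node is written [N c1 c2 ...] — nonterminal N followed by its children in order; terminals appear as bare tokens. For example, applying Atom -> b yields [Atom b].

[Expr [Term [Factor [Prim [Atom b] :: [Prim [Atom ( [Expr [Term [Factor [Prim [Atom b]]]]] )]]] ** [Factor [Prim [Atom b]]]]] . [Expr [Term [Factor [Prim [Atom b]]]]]]

Expr
Term . Expr
Factor . Expr
Prim ** Factor . Expr
Atom :: Prim ** Factor . Expr
b :: Prim ** Factor . Expr
b :: Atom ** Factor . Expr
b :: ( Expr ) ** Factor . Expr
b :: ( Term ) ** Factor . Expr
b :: ( Factor ) ** Factor . Expr
b :: ( Prim ) ** Factor . Expr
b :: ( Atom ) ** Factor . Expr
b :: ( b ) ** Factor . Expr
b :: ( b ) ** Prim . Expr
b :: ( b ) ** Atom . Expr
b :: ( b ) ** b . Expr
b :: ( b ) ** b . Term
b :: ( b ) ** b . Factor
b :: ( b ) ** b . Prim
b :: ( b ) ** b . Atom
b :: ( b ) ** b . b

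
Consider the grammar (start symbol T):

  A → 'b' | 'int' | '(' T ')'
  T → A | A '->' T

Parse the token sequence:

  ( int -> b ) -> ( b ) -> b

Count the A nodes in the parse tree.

6

[T [A ( [T [A int] -> [T [A b]]] )] -> [T [A ( [T [A b]] )] -> [T [A b]]]]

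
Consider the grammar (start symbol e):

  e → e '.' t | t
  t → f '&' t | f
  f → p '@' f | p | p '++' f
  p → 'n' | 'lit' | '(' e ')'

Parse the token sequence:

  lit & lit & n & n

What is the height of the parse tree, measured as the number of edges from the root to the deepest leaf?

7

[e [t [f [p lit]] & [t [f [p lit]] & [t [f [p n]] & [t [f [p n]]]]]]]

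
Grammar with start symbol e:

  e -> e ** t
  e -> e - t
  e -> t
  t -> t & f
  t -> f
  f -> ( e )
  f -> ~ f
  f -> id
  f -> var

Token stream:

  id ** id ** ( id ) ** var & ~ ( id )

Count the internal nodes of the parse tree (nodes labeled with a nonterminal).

21

[e [e [e [e [t [f id]]] ** [t [f id]]] ** [t [f ( [e [t [f id]]] )]]] ** [t [t [f var]] & [f ~ [f ( [e [t [f id]]] )]]]]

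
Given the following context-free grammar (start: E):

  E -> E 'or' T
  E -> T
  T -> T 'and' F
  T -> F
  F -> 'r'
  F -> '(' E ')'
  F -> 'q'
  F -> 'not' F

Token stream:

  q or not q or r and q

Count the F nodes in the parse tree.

5

[E [E [E [T [F q]]] or [T [F not [F q]]]] or [T [T [F r]] and [F q]]]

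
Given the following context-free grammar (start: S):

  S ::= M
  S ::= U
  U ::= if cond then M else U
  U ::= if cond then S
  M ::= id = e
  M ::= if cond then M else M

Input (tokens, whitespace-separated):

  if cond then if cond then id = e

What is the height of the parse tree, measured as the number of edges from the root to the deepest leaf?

[S [U if cond then [S [U if cond then [S [M id = e]]]]]]

6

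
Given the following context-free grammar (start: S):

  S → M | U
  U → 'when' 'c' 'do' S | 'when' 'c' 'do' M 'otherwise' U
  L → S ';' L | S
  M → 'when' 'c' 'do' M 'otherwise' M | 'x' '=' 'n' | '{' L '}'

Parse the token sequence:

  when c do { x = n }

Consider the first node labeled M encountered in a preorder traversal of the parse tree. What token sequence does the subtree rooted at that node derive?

{ x = n }

[S [U when c do [S [M { [L [S [M x = n]]] }]]]]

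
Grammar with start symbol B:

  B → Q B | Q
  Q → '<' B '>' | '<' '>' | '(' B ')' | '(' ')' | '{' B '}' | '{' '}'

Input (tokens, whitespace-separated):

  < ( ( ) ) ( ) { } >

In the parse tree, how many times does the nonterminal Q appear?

[B [Q < [B [Q ( [B [Q ( )]] )] [B [Q ( )] [B [Q { }]]]] >]]

5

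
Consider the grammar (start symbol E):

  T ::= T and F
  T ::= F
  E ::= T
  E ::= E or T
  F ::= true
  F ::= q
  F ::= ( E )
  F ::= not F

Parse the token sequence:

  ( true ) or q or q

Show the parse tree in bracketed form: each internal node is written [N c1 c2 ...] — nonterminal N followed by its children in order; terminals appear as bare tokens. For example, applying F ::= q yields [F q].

E
E or T
E or T or T
T or T or T
F or T or T
( E ) or T or T
( T ) or T or T
( F ) or T or T
( true ) or T or T
( true ) or F or T
( true ) or q or T
( true ) or q or F
( true ) or q or q

[E [E [E [T [F ( [E [T [F true]]] )]]] or [T [F q]]] or [T [F q]]]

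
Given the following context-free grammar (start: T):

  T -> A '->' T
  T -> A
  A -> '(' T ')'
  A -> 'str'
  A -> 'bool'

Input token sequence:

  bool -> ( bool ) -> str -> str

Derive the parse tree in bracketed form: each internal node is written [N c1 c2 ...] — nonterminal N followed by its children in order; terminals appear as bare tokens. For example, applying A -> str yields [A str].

T
A -> T
bool -> T
bool -> A -> T
bool -> ( T ) -> T
bool -> ( A ) -> T
bool -> ( bool ) -> T
bool -> ( bool ) -> A -> T
bool -> ( bool ) -> str -> T
bool -> ( bool ) -> str -> A
bool -> ( bool ) -> str -> str

[T [A bool] -> [T [A ( [T [A bool]] )] -> [T [A str] -> [T [A str]]]]]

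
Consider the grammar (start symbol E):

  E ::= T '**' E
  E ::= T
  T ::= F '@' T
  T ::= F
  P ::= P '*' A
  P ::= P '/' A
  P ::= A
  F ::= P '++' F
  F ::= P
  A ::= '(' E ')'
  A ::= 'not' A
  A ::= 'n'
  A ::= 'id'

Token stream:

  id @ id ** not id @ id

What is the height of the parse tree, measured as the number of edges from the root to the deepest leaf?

7

[E [T [F [P [A id]]] @ [T [F [P [A id]]]]] ** [E [T [F [P [A not [A id]]]] @ [T [F [P [A id]]]]]]]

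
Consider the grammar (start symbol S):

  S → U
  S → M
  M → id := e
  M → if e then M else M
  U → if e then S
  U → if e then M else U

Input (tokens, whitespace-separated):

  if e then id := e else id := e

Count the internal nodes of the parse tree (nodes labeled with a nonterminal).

4

[S [M if e then [M id := e] else [M id := e]]]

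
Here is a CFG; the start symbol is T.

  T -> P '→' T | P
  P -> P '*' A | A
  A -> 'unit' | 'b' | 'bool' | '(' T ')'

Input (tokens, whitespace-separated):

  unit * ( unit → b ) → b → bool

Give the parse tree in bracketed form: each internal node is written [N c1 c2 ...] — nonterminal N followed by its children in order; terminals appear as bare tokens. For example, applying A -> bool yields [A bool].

T
P → T
P * A → T
A * A → T
unit * A → T
unit * ( T ) → T
unit * ( P → T ) → T
unit * ( A → T ) → T
unit * ( unit → T ) → T
unit * ( unit → P ) → T
unit * ( unit → A ) → T
unit * ( unit → b ) → T
unit * ( unit → b ) → P → T
unit * ( unit → b ) → A → T
unit * ( unit → b ) → b → T
unit * ( unit → b ) → b → P
unit * ( unit → b ) → b → A
unit * ( unit → b ) → b → bool

[T [P [P [A unit]] * [A ( [T [P [A unit]] → [T [P [A b]]]] )]] → [T [P [A b]] → [T [P [A bool]]]]]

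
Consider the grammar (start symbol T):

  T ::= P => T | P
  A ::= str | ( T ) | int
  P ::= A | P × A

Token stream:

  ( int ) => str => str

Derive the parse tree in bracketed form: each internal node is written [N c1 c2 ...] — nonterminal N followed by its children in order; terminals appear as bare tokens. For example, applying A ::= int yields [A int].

[T [P [A ( [T [P [A int]]] )]] => [T [P [A str]] => [T [P [A str]]]]]

T
P => T
A => T
( T ) => T
( P ) => T
( A ) => T
( int ) => T
( int ) => P => T
( int ) => A => T
( int ) => str => T
( int ) => str => P
( int ) => str => A
( int ) => str => str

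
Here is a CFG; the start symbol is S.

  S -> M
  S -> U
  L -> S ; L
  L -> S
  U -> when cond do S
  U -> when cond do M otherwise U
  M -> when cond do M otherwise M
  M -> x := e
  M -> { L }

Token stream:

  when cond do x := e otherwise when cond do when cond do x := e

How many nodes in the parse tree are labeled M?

[S [U when cond do [M x := e] otherwise [U when cond do [S [U when cond do [S [M x := e]]]]]]]

2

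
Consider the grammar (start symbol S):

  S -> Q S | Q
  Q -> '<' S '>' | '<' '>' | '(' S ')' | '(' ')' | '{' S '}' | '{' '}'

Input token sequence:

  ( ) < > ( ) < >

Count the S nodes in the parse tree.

[S [Q ( )] [S [Q < >] [S [Q ( )] [S [Q < >]]]]]

4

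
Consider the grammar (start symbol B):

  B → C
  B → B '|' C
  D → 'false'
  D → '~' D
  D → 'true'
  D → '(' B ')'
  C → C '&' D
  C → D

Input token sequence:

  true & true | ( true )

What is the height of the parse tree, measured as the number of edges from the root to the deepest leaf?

[B [B [C [C [D true]] & [D true]]] | [C [D ( [B [C [D true]]] )]]]

6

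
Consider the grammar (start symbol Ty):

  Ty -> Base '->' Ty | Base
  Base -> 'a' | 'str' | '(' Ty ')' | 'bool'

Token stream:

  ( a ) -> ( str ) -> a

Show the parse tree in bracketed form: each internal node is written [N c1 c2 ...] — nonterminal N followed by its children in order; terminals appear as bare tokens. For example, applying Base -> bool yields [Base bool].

Ty
Base -> Ty
( Ty ) -> Ty
( Base ) -> Ty
( a ) -> Ty
( a ) -> Base -> Ty
( a ) -> ( Ty ) -> Ty
( a ) -> ( Base ) -> Ty
( a ) -> ( str ) -> Ty
( a ) -> ( str ) -> Base
( a ) -> ( str ) -> a

[Ty [Base ( [Ty [Base a]] )] -> [Ty [Base ( [Ty [Base str]] )] -> [Ty [Base a]]]]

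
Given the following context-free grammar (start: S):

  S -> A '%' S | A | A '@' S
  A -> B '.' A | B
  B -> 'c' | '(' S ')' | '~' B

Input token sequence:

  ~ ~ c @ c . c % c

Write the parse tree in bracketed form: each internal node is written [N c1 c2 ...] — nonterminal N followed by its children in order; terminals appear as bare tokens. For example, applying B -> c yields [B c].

[S [A [B ~ [B ~ [B c]]]] @ [S [A [B c] . [A [B c]]] % [S [A [B c]]]]]

S
A @ S
B @ S
~ B @ S
~ ~ B @ S
~ ~ c @ S
~ ~ c @ A % S
~ ~ c @ B . A % S
~ ~ c @ c . A % S
~ ~ c @ c . B % S
~ ~ c @ c . c % S
~ ~ c @ c . c % A
~ ~ c @ c . c % B
~ ~ c @ c . c % c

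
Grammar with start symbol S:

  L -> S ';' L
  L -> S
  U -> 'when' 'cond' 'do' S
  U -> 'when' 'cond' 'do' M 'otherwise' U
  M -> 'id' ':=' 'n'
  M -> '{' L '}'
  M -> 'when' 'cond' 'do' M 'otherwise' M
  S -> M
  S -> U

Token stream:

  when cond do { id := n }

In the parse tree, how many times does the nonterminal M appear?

[S [U when cond do [S [M { [L [S [M id := n]]] }]]]]

2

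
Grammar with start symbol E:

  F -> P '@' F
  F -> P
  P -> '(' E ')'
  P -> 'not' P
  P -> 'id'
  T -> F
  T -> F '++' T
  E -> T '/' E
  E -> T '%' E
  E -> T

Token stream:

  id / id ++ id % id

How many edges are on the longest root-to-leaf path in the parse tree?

[E [T [F [P id]]] / [E [T [F [P id]] ++ [T [F [P id]]]] % [E [T [F [P id]]]]]]

6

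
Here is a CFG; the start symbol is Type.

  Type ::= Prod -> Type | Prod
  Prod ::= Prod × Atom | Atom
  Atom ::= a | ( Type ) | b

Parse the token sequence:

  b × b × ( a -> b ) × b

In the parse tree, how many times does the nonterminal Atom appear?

6

[Type [Prod [Prod [Prod [Prod [Atom b]] × [Atom b]] × [Atom ( [Type [Prod [Atom a]] -> [Type [Prod [Atom b]]]] )]] × [Atom b]]]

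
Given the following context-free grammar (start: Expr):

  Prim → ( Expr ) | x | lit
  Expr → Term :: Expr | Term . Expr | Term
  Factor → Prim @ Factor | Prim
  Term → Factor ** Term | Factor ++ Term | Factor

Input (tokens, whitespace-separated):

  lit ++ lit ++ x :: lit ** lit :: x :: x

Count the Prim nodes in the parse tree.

7

[Expr [Term [Factor [Prim lit]] ++ [Term [Factor [Prim lit]] ++ [Term [Factor [Prim x]]]]] :: [Expr [Term [Factor [Prim lit]] ** [Term [Factor [Prim lit]]]] :: [Expr [Term [Factor [Prim x]]] :: [Expr [Term [Factor [Prim x]]]]]]]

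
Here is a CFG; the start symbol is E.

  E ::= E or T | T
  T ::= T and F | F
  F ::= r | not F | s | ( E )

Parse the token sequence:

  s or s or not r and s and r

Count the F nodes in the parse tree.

6

[E [E [E [T [F s]]] or [T [F s]]] or [T [T [T [F not [F r]]] and [F s]] and [F r]]]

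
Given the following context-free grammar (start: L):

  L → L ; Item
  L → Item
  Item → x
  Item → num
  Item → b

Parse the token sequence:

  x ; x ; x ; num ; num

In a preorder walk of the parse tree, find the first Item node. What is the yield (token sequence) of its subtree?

[L [L [L [L [L [Item x]] ; [Item x]] ; [Item x]] ; [Item num]] ; [Item num]]

x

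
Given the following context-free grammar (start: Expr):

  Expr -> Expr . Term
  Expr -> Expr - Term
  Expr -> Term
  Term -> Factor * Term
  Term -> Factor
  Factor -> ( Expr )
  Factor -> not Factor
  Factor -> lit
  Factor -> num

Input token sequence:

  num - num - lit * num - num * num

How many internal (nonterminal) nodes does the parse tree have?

16

[Expr [Expr [Expr [Expr [Term [Factor num]]] - [Term [Factor num]]] - [Term [Factor lit] * [Term [Factor num]]]] - [Term [Factor num] * [Term [Factor num]]]]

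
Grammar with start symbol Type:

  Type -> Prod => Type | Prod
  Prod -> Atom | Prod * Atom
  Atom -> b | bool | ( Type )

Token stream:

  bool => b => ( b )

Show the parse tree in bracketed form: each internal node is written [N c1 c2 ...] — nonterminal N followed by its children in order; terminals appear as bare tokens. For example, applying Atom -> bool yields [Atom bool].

[Type [Prod [Atom bool]] => [Type [Prod [Atom b]] => [Type [Prod [Atom ( [Type [Prod [Atom b]]] )]]]]]

Type
Prod => Type
Atom => Type
bool => Type
bool => Prod => Type
bool => Atom => Type
bool => b => Type
bool => b => Prod
bool => b => Atom
bool => b => ( Type )
bool => b => ( Prod )
bool => b => ( Atom )
bool => b => ( b )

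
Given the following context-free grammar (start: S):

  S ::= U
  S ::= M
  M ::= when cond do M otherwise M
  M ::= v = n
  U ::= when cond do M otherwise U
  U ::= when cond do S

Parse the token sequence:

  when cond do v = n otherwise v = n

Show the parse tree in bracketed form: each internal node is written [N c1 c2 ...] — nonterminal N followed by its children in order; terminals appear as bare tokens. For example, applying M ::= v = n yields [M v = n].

S
M
when cond do M otherwise M
when cond do v = n otherwise M
when cond do v = n otherwise v = n

[S [M when cond do [M v = n] otherwise [M v = n]]]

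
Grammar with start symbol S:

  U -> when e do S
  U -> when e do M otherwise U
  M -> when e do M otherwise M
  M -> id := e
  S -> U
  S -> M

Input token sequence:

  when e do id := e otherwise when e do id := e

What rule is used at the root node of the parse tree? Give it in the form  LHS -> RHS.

[S [U when e do [M id := e] otherwise [U when e do [S [M id := e]]]]]

S -> U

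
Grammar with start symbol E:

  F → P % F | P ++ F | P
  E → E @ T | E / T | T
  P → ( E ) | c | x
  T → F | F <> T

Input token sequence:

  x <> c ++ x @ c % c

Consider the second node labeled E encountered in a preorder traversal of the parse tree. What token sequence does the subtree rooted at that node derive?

x <> c ++ x

[E [E [T [F [P x]] <> [T [F [P c] ++ [F [P x]]]]]] @ [T [F [P c] % [F [P c]]]]]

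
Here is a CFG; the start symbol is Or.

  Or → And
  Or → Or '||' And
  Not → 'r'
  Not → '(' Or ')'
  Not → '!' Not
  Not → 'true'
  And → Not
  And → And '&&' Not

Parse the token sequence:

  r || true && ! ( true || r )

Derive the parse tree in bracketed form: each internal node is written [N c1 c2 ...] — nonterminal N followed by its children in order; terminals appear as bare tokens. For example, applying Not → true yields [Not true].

[Or [Or [And [Not r]]] || [And [And [Not true]] && [Not ! [Not ( [Or [Or [And [Not true]]] || [And [Not r]]] )]]]]

Or
Or || And
And || And
Not || And
r || And
r || And && Not
r || Not && Not
r || true && Not
r || true && ! Not
r || true && ! ( Or )
r || true && ! ( Or || And )
r || true && ! ( And || And )
r || true && ! ( Not || And )
r || true && ! ( true || And )
r || true && ! ( true || Not )
r || true && ! ( true || r )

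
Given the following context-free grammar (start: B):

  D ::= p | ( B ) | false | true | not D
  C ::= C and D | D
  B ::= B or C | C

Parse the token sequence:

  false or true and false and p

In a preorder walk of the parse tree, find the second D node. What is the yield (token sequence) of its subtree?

true

[B [B [C [D false]]] or [C [C [C [D true]] and [D false]] and [D p]]]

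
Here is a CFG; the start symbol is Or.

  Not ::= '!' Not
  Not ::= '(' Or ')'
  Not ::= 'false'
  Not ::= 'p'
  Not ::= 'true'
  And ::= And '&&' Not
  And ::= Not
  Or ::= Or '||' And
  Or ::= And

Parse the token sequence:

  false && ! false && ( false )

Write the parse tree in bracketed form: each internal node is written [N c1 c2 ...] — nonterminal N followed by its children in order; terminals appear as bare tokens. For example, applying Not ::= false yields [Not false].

Or
And
And && Not
And && Not && Not
Not && Not && Not
false && Not && Not
false && ! Not && Not
false && ! false && Not
false && ! false && ( Or )
false && ! false && ( And )
false && ! false && ( Not )
false && ! false && ( false )

[Or [And [And [And [Not false]] && [Not ! [Not false]]] && [Not ( [Or [And [Not false]]] )]]]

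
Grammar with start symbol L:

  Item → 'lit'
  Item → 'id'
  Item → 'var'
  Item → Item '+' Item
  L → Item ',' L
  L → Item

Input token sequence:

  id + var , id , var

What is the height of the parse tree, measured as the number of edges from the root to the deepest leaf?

4

[L [Item [Item id] + [Item var]] , [L [Item id] , [L [Item var]]]]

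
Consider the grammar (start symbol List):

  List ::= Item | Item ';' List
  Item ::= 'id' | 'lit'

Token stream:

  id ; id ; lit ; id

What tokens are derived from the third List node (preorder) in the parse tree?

[List [Item id] ; [List [Item id] ; [List [Item lit] ; [List [Item id]]]]]

lit ; id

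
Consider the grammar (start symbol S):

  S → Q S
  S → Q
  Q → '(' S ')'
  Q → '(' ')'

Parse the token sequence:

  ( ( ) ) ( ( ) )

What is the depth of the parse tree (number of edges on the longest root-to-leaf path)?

5

[S [Q ( [S [Q ( )]] )] [S [Q ( [S [Q ( )]] )]]]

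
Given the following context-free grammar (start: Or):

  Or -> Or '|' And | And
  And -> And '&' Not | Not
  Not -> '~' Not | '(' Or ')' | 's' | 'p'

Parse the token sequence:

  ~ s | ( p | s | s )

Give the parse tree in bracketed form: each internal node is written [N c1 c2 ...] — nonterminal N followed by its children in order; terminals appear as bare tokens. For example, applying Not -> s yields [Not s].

[Or [Or [And [Not ~ [Not s]]]] | [And [Not ( [Or [Or [Or [And [Not p]]] | [And [Not s]]] | [And [Not s]]] )]]]

Or
Or | And
And | And
Not | And
~ Not | And
~ s | And
~ s | Not
~ s | ( Or )
~ s | ( Or | And )
~ s | ( Or | And | And )
~ s | ( And | And | And )
~ s | ( Not | And | And )
~ s | ( p | And | And )
~ s | ( p | Not | And )
~ s | ( p | s | And )
~ s | ( p | s | Not )
~ s | ( p | s | s )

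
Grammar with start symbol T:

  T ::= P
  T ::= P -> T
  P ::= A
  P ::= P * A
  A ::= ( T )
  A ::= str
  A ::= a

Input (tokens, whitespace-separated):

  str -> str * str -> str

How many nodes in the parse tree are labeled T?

[T [P [A str]] -> [T [P [P [A str]] * [A str]] -> [T [P [A str]]]]]

3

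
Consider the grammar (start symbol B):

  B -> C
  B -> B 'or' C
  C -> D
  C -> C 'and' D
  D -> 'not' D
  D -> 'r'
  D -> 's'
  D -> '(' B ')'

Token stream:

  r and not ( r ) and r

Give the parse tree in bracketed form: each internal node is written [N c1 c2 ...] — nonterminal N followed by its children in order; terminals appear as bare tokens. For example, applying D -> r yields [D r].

[B [C [C [C [D r]] and [D not [D ( [B [C [D r]]] )]]] and [D r]]]

B
C
C and D
C and D and D
D and D and D
r and D and D
r and not D and D
r and not ( B ) and D
r and not ( C ) and D
r and not ( D ) and D
r and not ( r ) and D
r and not ( r ) and r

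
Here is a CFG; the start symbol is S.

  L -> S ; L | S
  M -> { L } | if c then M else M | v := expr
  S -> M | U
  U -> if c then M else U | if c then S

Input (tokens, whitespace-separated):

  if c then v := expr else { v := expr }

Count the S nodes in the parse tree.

2

[S [M if c then [M v := expr] else [M { [L [S [M v := expr]]] }]]]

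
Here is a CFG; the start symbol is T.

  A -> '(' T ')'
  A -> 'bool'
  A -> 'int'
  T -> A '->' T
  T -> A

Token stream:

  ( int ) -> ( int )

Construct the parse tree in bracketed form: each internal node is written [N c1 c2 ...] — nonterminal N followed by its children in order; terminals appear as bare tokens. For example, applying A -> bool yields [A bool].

[T [A ( [T [A int]] )] -> [T [A ( [T [A int]] )]]]

T
A -> T
( T ) -> T
( A ) -> T
( int ) -> T
( int ) -> A
( int ) -> ( T )
( int ) -> ( A )
( int ) -> ( int )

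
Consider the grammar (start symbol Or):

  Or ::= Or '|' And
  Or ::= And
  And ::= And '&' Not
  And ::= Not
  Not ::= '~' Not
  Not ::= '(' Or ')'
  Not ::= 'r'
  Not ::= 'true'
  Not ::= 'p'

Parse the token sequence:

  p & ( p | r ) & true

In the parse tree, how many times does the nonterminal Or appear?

[Or [And [And [And [Not p]] & [Not ( [Or [Or [And [Not p]]] | [And [Not r]]] )]] & [Not true]]]

3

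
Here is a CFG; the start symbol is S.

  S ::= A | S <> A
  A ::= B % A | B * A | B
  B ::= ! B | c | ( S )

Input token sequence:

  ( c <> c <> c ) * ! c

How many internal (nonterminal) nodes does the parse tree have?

15

[S [A [B ( [S [S [S [A [B c]]] <> [A [B c]]] <> [A [B c]]] )] * [A [B ! [B c]]]]]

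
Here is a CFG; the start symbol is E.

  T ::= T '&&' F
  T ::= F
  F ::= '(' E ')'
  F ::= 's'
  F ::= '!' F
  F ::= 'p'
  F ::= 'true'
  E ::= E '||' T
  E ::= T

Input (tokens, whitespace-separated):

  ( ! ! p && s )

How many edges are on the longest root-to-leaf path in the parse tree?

9

[E [T [F ( [E [T [T [F ! [F ! [F p]]]] && [F s]]] )]]]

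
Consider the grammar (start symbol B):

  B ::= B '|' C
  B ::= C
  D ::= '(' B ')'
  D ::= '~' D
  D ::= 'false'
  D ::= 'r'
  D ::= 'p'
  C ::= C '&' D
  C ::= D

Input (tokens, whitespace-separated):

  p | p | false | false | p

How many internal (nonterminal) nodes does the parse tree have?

15

[B [B [B [B [B [C [D p]]] | [C [D p]]] | [C [D false]]] | [C [D false]]] | [C [D p]]]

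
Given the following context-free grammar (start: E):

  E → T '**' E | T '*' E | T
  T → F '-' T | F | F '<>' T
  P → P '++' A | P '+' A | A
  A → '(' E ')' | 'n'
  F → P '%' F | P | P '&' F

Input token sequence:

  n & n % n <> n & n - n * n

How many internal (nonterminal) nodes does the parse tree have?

27

[E [T [F [P [A n]] & [F [P [A n]] % [F [P [A n]]]]] <> [T [F [P [A n]] & [F [P [A n]]]] - [T [F [P [A n]]]]]] * [E [T [F [P [A n]]]]]]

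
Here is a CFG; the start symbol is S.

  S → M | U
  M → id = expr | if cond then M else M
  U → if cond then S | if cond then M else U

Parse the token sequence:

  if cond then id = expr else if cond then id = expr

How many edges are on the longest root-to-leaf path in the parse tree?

5

[S [U if cond then [M id = expr] else [U if cond then [S [M id = expr]]]]]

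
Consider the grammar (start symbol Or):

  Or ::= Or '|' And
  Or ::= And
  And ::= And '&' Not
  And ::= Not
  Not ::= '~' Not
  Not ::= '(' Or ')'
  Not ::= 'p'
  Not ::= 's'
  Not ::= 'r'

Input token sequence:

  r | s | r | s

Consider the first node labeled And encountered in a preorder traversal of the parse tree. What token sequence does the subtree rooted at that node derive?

[Or [Or [Or [Or [And [Not r]]] | [And [Not s]]] | [And [Not r]]] | [And [Not s]]]

r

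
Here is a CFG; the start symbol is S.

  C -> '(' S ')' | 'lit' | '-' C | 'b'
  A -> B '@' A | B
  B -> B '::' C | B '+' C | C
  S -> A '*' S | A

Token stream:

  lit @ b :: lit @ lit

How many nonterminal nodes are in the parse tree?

[S [A [B [C lit]] @ [A [B [B [C b]] :: [C lit]] @ [A [B [C lit]]]]]]

12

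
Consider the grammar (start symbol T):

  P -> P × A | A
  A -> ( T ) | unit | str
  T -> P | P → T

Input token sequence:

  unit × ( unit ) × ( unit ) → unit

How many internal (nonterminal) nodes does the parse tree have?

16

[T [P [P [P [A unit]] × [A ( [T [P [A unit]]] )]] × [A ( [T [P [A unit]]] )]] → [T [P [A unit]]]]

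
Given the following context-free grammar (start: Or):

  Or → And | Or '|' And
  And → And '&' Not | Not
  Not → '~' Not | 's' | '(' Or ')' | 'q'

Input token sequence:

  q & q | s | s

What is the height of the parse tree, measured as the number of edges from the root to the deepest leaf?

6

[Or [Or [Or [And [And [Not q]] & [Not q]]] | [And [Not s]]] | [And [Not s]]]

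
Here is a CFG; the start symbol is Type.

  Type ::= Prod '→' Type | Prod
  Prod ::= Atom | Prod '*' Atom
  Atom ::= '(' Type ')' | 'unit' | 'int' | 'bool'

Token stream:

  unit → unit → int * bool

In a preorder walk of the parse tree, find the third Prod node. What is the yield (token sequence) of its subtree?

[Type [Prod [Atom unit]] → [Type [Prod [Atom unit]] → [Type [Prod [Prod [Atom int]] * [Atom bool]]]]]

int * bool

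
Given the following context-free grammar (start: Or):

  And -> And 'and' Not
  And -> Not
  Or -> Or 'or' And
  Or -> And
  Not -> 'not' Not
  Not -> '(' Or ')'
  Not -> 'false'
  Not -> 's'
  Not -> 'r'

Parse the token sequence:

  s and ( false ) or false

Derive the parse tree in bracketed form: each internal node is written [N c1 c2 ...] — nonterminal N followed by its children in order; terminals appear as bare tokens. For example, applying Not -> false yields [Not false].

[Or [Or [And [And [Not s]] and [Not ( [Or [And [Not false]]] )]]] or [And [Not false]]]

Or
Or or And
And or And
And and Not or And
Not and Not or And
s and Not or And
s and ( Or ) or And
s and ( And ) or And
s and ( Not ) or And
s and ( false ) or And
s and ( false ) or Not
s and ( false ) or false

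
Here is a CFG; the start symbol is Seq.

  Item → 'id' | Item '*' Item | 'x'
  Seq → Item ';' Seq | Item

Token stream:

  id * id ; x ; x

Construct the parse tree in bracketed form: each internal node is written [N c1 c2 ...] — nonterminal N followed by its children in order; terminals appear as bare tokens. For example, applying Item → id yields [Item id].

Seq
Item ; Seq
Item * Item ; Seq
id * Item ; Seq
id * id ; Seq
id * id ; Item ; Seq
id * id ; x ; Seq
id * id ; x ; Item
id * id ; x ; x

[Seq [Item [Item id] * [Item id]] ; [Seq [Item x] ; [Seq [Item x]]]]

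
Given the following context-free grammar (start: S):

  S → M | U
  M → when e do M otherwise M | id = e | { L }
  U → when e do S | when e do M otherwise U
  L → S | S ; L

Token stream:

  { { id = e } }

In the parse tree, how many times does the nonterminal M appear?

3

[S [M { [L [S [M { [L [S [M id = e]]] }]]] }]]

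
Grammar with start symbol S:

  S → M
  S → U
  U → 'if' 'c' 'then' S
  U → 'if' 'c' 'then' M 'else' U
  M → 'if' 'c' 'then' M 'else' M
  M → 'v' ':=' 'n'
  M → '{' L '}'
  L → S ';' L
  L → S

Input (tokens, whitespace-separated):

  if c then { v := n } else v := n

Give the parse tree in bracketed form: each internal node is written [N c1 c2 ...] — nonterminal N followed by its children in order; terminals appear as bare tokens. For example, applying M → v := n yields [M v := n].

[S [M if c then [M { [L [S [M v := n]]] }] else [M v := n]]]

S
M
if c then M else M
if c then { L } else M
if c then { S } else M
if c then { M } else M
if c then { v := n } else M
if c then { v := n } else v := n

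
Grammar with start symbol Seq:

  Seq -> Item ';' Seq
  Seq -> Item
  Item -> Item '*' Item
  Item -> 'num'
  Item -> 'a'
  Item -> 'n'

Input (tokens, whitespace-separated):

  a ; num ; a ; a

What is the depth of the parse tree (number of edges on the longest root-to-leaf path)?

[Seq [Item a] ; [Seq [Item num] ; [Seq [Item a] ; [Seq [Item a]]]]]

5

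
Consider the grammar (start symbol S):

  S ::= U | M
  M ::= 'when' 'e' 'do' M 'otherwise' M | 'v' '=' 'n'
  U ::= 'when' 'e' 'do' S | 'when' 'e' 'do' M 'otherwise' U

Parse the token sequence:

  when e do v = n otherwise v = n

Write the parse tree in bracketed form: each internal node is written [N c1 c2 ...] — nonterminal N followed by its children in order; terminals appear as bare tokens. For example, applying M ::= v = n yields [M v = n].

S
M
when e do M otherwise M
when e do v = n otherwise M
when e do v = n otherwise v = n

[S [M when e do [M v = n] otherwise [M v = n]]]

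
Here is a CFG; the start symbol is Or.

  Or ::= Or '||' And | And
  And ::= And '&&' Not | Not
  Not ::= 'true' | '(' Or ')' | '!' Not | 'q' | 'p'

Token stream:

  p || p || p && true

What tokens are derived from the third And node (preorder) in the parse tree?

[Or [Or [Or [And [Not p]]] || [And [Not p]]] || [And [And [Not p]] && [Not true]]]

p && true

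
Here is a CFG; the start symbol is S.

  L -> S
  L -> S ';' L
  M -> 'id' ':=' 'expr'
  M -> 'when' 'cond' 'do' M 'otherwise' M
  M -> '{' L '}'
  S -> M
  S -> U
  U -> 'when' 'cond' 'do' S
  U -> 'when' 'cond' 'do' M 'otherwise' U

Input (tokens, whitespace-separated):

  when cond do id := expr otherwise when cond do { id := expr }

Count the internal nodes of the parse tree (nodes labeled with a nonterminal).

[S [U when cond do [M id := expr] otherwise [U when cond do [S [M { [L [S [M id := expr]]] }]]]]]

9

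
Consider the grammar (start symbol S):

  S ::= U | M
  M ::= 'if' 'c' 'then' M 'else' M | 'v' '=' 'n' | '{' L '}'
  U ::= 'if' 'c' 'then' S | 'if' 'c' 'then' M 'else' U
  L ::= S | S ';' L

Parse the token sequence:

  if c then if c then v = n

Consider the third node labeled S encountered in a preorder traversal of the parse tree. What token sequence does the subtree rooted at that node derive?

[S [U if c then [S [U if c then [S [M v = n]]]]]]

v = n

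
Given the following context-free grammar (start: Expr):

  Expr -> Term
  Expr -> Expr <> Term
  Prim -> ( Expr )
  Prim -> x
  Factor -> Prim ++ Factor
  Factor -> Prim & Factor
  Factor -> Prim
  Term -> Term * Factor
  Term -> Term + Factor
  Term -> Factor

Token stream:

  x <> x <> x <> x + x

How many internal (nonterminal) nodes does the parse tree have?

[Expr [Expr [Expr [Expr [Term [Factor [Prim x]]]] <> [Term [Factor [Prim x]]]] <> [Term [Factor [Prim x]]]] <> [Term [Term [Factor [Prim x]]] + [Factor [Prim x]]]]

19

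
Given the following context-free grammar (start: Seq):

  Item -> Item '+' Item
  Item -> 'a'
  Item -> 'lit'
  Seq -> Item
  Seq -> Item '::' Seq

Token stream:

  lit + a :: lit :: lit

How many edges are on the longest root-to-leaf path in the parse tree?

4

[Seq [Item [Item lit] + [Item a]] :: [Seq [Item lit] :: [Seq [Item lit]]]]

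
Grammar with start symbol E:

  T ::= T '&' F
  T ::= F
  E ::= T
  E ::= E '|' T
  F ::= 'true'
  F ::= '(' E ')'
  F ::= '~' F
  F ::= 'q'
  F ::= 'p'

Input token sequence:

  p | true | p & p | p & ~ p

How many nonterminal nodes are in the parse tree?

[E [E [E [E [T [F p]]] | [T [F true]]] | [T [T [F p]] & [F p]]] | [T [T [F p]] & [F ~ [F p]]]]

17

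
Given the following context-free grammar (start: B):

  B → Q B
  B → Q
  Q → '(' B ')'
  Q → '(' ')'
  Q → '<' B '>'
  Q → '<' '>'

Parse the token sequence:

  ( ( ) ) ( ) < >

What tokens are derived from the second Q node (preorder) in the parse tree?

[B [Q ( [B [Q ( )]] )] [B [Q ( )] [B [Q < >]]]]

( )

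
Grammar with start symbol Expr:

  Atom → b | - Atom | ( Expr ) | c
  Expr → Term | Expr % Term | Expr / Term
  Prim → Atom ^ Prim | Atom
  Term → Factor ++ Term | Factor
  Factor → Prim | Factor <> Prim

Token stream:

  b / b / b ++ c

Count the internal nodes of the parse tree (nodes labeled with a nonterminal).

19

[Expr [Expr [Expr [Term [Factor [Prim [Atom b]]]]] / [Term [Factor [Prim [Atom b]]]]] / [Term [Factor [Prim [Atom b]]] ++ [Term [Factor [Prim [Atom c]]]]]]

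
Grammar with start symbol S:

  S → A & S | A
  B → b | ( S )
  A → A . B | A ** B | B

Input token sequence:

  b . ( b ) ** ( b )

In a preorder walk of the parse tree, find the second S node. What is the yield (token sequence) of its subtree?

[S [A [A [A [B b]] . [B ( [S [A [B b]]] )]] ** [B ( [S [A [B b]]] )]]]

b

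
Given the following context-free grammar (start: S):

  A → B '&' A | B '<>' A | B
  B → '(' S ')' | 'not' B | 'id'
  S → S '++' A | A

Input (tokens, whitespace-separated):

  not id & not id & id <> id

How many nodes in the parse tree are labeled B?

[S [A [B not [B id]] & [A [B not [B id]] & [A [B id] <> [A [B id]]]]]]

6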